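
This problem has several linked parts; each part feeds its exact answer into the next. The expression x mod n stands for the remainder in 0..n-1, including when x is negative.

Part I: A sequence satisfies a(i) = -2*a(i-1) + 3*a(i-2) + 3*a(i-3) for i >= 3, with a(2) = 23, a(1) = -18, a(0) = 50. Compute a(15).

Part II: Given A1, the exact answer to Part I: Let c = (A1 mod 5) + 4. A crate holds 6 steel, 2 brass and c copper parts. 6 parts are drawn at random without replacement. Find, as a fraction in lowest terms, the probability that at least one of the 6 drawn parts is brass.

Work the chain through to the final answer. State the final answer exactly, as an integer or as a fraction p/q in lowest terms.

19/26

Part I: a(3) = -2*(23) + 3*(-18) + 3*(50) = 50; iterating: a(3)=50, a(4)=-85, a(5)=389, a(6)=-883, a(7)=2678, a(8)=-6838, a(9)=19061, a(10)=-50602, a(11)=137873, a(12)=-370369, a(13)=1002551, a(14)=-2702590, a(15)=7301726; answer 7301726
Part II: A1 = 7301726; c = 5; total draws C(13,6) = 1716; complement C(11,6) = 462; favorable 1716 - 462 = 1254; P = 19/26; answer 19/26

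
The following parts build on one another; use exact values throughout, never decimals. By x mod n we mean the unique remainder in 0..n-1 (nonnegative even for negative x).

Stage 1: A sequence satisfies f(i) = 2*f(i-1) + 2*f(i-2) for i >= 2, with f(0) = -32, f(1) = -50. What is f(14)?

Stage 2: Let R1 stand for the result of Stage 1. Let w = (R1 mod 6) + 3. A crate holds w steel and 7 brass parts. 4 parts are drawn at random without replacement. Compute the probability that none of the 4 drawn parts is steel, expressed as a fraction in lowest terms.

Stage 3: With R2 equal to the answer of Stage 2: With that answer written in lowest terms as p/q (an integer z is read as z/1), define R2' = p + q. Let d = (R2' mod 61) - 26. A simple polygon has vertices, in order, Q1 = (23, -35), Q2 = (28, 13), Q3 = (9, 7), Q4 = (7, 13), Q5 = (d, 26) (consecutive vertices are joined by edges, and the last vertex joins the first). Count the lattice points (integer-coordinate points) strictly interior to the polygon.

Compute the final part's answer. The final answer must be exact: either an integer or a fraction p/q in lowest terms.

Stage 1: f(2) = 2*(-50) + 2*(-32) = -164; iterating: f(2)=-164, f(3)=-428, f(4)=-1184, f(5)=-3224, f(6)=-8816, f(7)=-24080, f(8)=-65792, f(9)=-179744, f(10)=-491072, f(11)=-1341632, f(12)=-3665408, f(13)=-10014080, f(14)=-27358976; answer -27358976
Stage 2: R1 = -27358976; w = 7; total draws C(14,4) = 1001; favorable C(7,4) = 35; P = 5/143; answer 5/143
Stage 3: R2 = 5/143; threaded value p + q = 148; d = 0; cross terms: (23*13 - 28*-35)=1279, (28*7 - 9*13)=79, (9*13 - 7*7)=68, (7*26 - 0*13)=182, (0*-35 - 23*26)=-598; twice the area = |1010| = 1010; area = 505; boundary points = 1 + 1 + 2 + 1 + 1 = 6; strictly interior points = area - boundary/2 + 1 = 503; answer 503

503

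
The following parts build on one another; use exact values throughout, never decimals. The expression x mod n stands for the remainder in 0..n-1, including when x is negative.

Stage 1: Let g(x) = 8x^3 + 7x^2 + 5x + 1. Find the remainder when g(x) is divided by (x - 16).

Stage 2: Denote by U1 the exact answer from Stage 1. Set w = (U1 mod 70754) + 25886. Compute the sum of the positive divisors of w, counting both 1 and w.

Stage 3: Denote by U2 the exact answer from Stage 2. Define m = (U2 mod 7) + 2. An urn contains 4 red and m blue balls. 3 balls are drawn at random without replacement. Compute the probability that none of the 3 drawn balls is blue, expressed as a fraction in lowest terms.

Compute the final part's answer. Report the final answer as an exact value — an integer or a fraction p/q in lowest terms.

1/55

Stage 1: remainder = value at the root: 8*(16)^3 + 7*(16)^2 + 5*(16)^1 + 1 = (32768) + (1792) + (80) + (1) = 34641; answer 34641
Stage 2: U1 = 34641; w = 60527; 60527 is prime, so its only divisors are 1 and 60527; sigma = 1 + 60527 = 60528; answer 60528
Stage 3: U2 = 60528; m = 8; total draws C(12,3) = 220; favorable C(4,3) = 4; P = 1/55; answer 1/55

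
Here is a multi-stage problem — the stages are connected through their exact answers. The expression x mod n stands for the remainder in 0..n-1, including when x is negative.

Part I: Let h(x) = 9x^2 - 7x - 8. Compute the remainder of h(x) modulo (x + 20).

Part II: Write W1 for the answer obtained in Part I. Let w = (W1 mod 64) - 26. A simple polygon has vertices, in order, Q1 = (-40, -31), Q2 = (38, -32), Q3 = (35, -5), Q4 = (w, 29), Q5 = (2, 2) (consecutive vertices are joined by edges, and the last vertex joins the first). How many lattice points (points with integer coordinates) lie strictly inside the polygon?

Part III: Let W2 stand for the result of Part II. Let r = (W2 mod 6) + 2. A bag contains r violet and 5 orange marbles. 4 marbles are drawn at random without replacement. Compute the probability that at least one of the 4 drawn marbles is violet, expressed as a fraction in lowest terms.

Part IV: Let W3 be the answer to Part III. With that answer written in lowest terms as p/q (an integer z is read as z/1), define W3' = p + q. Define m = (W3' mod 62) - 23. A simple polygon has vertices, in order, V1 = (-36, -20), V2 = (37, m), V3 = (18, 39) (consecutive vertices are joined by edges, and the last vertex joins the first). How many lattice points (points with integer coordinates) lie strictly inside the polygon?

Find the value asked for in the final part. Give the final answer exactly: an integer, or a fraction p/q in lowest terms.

Part I: remainder = value at the root: 9*(-20)^2 - 7*(-20)^1 - 8 = (3600) + (140) + (-8) = 3732; answer 3732
Part II: W1 = 3732; w = -6; cross terms: (-40*-32 - 38*-31)=2458, (38*-5 - 35*-32)=930, (35*29 - -6*-5)=985, (-6*2 - 2*29)=-70, (2*-31 - -40*2)=18; twice the area = |4321| = 4321; area = 4321/2; boundary points = 1 + 3 + 1 + 1 + 3 = 9; strictly interior points = area - boundary/2 + 1 = 2157; answer 2157
Part III: W2 = 2157; r = 5; total draws C(10,4) = 210; complement C(5,4) = 5; favorable 210 - 5 = 205; P = 41/42; answer 41/42
Part IV: W3 = 41/42; threaded value p + q = 83; m = -2; cross terms: (-36*-2 - 37*-20)=812, (37*39 - 18*-2)=1479, (18*-20 - -36*39)=1044; twice the area = |3335| = 3335; area = 3335/2; boundary points = 1 + 1 + 1 = 3; strictly interior points = area - boundary/2 + 1 = 1667; answer 1667

1667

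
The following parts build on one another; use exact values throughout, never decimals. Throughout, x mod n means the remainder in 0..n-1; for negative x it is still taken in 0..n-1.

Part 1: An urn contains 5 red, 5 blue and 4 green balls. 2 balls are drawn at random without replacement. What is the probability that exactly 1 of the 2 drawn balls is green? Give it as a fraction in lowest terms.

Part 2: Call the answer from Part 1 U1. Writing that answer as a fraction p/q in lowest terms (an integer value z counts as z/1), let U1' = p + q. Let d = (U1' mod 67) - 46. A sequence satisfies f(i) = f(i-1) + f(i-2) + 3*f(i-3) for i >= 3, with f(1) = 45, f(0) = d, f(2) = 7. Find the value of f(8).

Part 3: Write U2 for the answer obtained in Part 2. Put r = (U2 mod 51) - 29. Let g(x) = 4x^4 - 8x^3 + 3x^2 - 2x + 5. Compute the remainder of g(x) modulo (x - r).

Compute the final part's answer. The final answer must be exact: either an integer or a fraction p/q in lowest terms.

Part 1: total draws C(14,2) = 91; favorable C(4,1)*C(10,1) = 40; P = 40/91; answer 40/91
Part 2: U1 = 40/91; threaded value p + q = 131; d = 18; f(3) = 1*(7) + 1*(45) + 3*(18) = 106; iterating: f(3)=106, f(4)=248, f(5)=375, f(6)=941, f(7)=2060, f(8)=4126; answer 4126
Part 3: U2 = 4126; r = 17; remainder = value at the root: 4*(17)^4 - 8*(17)^3 + 3*(17)^2 - 2*(17)^1 + 5 = (334084) + (-39304) + (867) + (-34) + (5) = 295618; answer 295618

295618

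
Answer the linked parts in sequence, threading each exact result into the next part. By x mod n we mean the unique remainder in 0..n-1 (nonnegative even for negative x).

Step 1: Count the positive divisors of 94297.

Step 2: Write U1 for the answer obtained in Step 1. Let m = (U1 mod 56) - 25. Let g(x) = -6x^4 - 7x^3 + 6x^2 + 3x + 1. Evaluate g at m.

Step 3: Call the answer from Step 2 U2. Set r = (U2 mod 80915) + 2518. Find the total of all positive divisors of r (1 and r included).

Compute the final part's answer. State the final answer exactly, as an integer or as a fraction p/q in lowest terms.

25056

Step 1: 94297 = 7 * 19 * 709; number of divisors = (1+1) * (1+1) * (1+1) = 8; answer 8
Step 2: U1 = 8; m = -17; -6*(-17)^4 - 7*(-17)^3 + 6*(-17)^2 + 3*(-17)^1 + 1 = (-501126) + (34391) + (1734) + (-51) + (1) = -465051; answer -465051
Step 3: U2 = -465051; r = 22957; 22957 = 11 * 2087; sigma = (1 + 11) * (1 + 2087) = 12 * 2088 = 25056; answer 25056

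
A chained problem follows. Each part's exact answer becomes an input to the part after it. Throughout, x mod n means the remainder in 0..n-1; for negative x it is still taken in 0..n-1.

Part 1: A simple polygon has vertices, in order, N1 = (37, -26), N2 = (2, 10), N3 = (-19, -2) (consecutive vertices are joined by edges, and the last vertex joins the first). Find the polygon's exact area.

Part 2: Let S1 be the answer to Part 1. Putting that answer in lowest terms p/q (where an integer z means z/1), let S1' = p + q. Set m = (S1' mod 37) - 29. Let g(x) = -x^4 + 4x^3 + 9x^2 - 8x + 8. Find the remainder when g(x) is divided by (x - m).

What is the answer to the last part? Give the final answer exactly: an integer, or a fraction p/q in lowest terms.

68

Part 1: cross terms: (37*10 - 2*-26)=422, (2*-2 - -19*10)=186, (-19*-26 - 37*-2)=568; twice the area = |1176| = 1176; area = 588; answer 588
Part 2: S1 = 588; threaded value p + q = 589; m = 5; remainder = value at the root: -1*(5)^4 + 4*(5)^3 + 9*(5)^2 - 8*(5)^1 + 8 = (-625) + (500) + (225) + (-40) + (8) = 68; answer 68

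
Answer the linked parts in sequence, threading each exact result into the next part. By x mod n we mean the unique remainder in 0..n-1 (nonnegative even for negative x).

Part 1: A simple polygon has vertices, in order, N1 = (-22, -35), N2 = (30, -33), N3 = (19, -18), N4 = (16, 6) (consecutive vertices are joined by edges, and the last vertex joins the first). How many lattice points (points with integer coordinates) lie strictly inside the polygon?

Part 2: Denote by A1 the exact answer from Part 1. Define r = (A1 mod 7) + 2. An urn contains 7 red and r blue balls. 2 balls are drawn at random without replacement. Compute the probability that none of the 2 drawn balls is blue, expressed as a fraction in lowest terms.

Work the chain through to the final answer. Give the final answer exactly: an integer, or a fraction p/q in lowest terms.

1/5

Part 1: cross terms: (-22*-33 - 30*-35)=1776, (30*-18 - 19*-33)=87, (19*6 - 16*-18)=402, (16*-35 - -22*6)=-428; twice the area = |1837| = 1837; area = 1837/2; boundary points = 2 + 1 + 3 + 1 = 7; strictly interior points = area - boundary/2 + 1 = 916; answer 916
Part 2: A1 = 916; r = 8; total draws C(15,2) = 105; favorable C(7,2) = 21; P = 1/5; answer 1/5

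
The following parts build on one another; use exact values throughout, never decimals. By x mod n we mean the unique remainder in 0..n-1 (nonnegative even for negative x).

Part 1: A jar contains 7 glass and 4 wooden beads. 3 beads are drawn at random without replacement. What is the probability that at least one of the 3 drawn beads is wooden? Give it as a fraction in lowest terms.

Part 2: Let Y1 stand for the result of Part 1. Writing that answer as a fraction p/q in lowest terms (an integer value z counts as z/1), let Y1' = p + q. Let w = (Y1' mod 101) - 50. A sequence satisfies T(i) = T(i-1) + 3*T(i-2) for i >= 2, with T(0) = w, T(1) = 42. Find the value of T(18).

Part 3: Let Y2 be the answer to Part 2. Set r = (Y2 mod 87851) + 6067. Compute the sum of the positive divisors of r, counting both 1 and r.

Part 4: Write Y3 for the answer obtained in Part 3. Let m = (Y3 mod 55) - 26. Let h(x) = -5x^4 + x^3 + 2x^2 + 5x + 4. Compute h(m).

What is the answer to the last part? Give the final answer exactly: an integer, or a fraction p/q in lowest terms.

-194498

Part 1: total draws C(11,3) = 165; complement C(7,3) = 35; favorable 165 - 35 = 130; P = 26/33; answer 26/33
Part 2: Y1 = 26/33; threaded value p + q = 59; w = 9; T(2) = 1*(42) + 3*(9) = 69; iterating: T(2)=69, T(3)=195, T(4)=402, T(5)=987, T(6)=2193, T(7)=5154, T(8)=11733, T(9)=27195, T(10)=62394, T(11)=143979, T(12)=331161, T(13)=763098, T(14)=1756581, T(15)=4045875, T(16)=9315618, T(17)=21453243, T(18)=49400097; answer 49400097
Part 3: Y2 = 49400097; r = 33902; 33902 = 2 * 11 * 23 * 67; sigma = (1 + 2) * (1 + 11) * (1 + 23) * (1 + 67) = 3 * 12 * 24 * 68 = 58752; answer 58752
Part 4: Y3 = 58752; m = -14; -5*(-14)^4 + 1*(-14)^3 + 2*(-14)^2 + 5*(-14)^1 + 4 = (-192080) + (-2744) + (392) + (-70) + (4) = -194498; answer -194498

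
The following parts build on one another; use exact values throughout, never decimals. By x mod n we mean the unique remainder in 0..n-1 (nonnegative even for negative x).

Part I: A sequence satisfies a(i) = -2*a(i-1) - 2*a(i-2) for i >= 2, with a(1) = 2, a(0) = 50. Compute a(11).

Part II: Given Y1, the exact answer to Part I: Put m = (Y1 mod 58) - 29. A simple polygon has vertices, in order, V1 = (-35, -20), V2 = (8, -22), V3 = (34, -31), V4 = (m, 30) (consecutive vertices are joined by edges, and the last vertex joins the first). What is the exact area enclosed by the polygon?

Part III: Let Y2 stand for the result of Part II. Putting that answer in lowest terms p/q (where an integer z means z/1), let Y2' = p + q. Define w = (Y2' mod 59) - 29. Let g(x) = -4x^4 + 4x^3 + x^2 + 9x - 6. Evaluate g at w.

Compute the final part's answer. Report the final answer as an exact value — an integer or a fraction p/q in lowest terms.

-1756696

Part I: a(2) = -2*(2) - 2*(50) = -104; iterating: a(2)=-104, a(3)=204, a(4)=-200, a(5)=-8, a(6)=416, a(7)=-816, a(8)=800, a(9)=32, a(10)=-1664, a(11)=3264; answer 3264
Part II: Y1 = 3264; m = -13; cross terms: (-35*-22 - 8*-20)=930, (8*-31 - 34*-22)=500, (34*30 - -13*-31)=617, (-13*-20 - -35*30)=1310; twice the area = |3357| = 3357; area = 3357/2; answer 3357/2
Part III: Y2 = 3357/2; threaded value p + q = 3359; w = 26; -4*(26)^4 + 4*(26)^3 + 1*(26)^2 + 9*(26)^1 - 6 = (-1827904) + (70304) + (676) + (234) + (-6) = -1756696; answer -1756696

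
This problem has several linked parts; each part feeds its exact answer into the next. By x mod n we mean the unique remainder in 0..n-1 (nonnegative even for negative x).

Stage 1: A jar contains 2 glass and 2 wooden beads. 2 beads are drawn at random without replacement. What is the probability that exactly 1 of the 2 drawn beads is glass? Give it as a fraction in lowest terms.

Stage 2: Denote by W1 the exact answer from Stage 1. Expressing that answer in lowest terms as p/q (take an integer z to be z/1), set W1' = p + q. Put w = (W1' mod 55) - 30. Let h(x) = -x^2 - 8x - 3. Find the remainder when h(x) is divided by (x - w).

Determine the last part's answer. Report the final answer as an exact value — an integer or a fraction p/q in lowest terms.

-428

Stage 1: total draws C(4,2) = 6; favorable C(2,1)*C(2,1) = 4; P = 2/3; answer 2/3
Stage 2: W1 = 2/3; threaded value p + q = 5; w = -25; remainder = value at the root: -1*(-25)^2 - 8*(-25)^1 - 3 = (-625) + (200) + (-3) = -428; answer -428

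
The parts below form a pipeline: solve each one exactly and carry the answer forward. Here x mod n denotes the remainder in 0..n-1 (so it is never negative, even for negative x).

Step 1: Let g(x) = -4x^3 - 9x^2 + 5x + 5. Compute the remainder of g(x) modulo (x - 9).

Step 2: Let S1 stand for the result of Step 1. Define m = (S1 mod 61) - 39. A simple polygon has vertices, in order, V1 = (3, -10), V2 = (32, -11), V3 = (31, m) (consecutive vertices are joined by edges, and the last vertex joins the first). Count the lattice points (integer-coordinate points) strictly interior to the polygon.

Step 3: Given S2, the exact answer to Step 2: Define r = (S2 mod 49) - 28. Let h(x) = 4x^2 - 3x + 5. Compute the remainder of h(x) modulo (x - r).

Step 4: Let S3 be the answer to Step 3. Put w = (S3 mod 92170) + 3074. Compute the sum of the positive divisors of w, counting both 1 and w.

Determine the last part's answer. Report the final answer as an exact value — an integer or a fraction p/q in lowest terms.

11904

Step 1: remainder = value at the root: -4*(9)^3 - 9*(9)^2 + 5*(9)^1 + 5 = (-2916) + (-729) + (45) + (5) = -3595; answer -3595
Step 2: S1 = -3595; m = -35; cross terms: (3*-11 - 32*-10)=287, (32*-35 - 31*-11)=-779, (31*-10 - 3*-35)=-205; twice the area = |-697| = 697; area = 697/2; boundary points = 1 + 1 + 1 = 3; strictly interior points = area - boundary/2 + 1 = 348; answer 348
Step 3: S2 = 348; r = -23; remainder = value at the root: 4*(-23)^2 - 3*(-23)^1 + 5 = (2116) + (69) + (5) = 2190; answer 2190
Step 4: S3 = 2190; w = 5264; 5264 = 2^4 * 7 * 47; sigma = (1 + 2 + 4 + 8 + 16) * (1 + 7) * (1 + 47) = 31 * 8 * 48 = 11904; answer 11904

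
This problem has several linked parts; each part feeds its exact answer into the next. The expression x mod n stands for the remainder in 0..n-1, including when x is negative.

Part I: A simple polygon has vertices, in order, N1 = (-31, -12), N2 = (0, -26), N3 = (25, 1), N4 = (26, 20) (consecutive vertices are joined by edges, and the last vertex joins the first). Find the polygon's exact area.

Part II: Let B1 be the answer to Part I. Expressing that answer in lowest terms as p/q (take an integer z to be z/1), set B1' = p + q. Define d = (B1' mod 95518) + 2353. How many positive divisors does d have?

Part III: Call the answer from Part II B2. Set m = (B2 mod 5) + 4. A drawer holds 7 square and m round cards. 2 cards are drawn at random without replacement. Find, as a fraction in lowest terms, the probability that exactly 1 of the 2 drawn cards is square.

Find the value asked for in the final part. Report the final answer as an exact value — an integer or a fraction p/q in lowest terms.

8/15

Part I: cross terms: (-31*-26 - 0*-12)=806, (0*1 - 25*-26)=650, (25*20 - 26*1)=474, (26*-12 - -31*20)=308; twice the area = |2238| = 2238; area = 1119; answer 1119
Part II: B1 = 1119; threaded value p + q = 1120; d = 3473; 3473 = 23 * 151; number of divisors = (1+1) * (1+1) = 4; answer 4
Part III: B2 = 4; m = 8; total draws C(15,2) = 105; favorable C(7,1)*C(8,1) = 56; P = 8/15; answer 8/15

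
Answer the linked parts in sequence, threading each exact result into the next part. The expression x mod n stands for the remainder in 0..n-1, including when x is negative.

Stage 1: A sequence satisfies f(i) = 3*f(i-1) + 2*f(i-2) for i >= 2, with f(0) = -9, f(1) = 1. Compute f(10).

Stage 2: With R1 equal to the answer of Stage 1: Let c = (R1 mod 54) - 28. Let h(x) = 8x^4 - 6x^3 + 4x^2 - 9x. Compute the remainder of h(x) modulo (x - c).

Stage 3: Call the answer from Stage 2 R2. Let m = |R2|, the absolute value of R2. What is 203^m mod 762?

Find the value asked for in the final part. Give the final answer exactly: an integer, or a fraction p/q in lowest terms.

Stage 1: f(2) = 3*(1) + 2*(-9) = -15; iterating: f(2)=-15, f(3)=-43, f(4)=-159, f(5)=-563, f(6)=-2007, f(7)=-7147, f(8)=-25455, f(9)=-90659, f(10)=-322887; answer -322887
Stage 2: R1 = -322887; c = 5; remainder = value at the root: 8*(5)^4 - 6*(5)^3 + 4*(5)^2 - 9*(5)^1 = (5000) + (-750) + (100) + (-45) = 4305; answer 4305
Stage 3: R2 = 4305; m = 4305; squarings mod 762: 203^1=203, 203^2=61, 203^4=673, 203^8=301, 203^16=685, 203^32=595, 203^64=457, 203^128=61, 203^256=673, 203^512=301, 203^1024=685, 203^2048=595, 203^4096=457; 203^4305 = 203^1 * 203^16 * 203^64 * 203^128 * 203^4096 = 509 (mod 762); answer 509

509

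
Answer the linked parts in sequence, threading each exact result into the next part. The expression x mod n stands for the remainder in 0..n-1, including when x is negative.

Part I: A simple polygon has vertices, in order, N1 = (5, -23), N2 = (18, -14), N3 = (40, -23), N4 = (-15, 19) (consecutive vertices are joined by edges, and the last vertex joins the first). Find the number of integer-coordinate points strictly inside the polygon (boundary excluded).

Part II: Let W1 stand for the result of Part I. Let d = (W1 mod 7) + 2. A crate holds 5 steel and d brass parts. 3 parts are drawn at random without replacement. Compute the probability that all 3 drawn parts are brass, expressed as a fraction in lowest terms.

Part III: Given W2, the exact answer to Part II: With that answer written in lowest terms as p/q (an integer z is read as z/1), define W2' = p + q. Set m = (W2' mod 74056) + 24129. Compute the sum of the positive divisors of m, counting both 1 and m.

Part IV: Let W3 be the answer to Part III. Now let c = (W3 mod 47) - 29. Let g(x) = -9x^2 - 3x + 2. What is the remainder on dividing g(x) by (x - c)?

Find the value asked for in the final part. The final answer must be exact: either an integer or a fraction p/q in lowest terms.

-1330

Part I: cross terms: (5*-14 - 18*-23)=344, (18*-23 - 40*-14)=146, (40*19 - -15*-23)=415, (-15*-23 - 5*19)=250; twice the area = |1155| = 1155; area = 1155/2; boundary points = 1 + 1 + 1 + 2 = 5; strictly interior points = area - boundary/2 + 1 = 576; answer 576
Part II: W1 = 576; d = 4; total draws C(9,3) = 84; favorable C(4,3) = 4; P = 1/21; answer 1/21
Part III: W2 = 1/21; threaded value p + q = 22; m = 24151; 24151 is prime, so its only divisors are 1 and 24151; sigma = 1 + 24151 = 24152; answer 24152
Part IV: W3 = 24152; c = 12; remainder = value at the root: -9*(12)^2 - 3*(12)^1 + 2 = (-1296) + (-36) + (2) = -1330; answer -1330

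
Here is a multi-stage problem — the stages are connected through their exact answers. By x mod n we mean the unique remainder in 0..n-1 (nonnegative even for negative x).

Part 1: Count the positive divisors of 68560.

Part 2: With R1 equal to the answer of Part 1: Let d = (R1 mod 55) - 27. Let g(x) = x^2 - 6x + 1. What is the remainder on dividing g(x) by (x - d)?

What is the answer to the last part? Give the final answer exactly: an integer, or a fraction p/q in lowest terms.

Part 1: 68560 = 2^4 * 5 * 857; number of divisors = (4+1) * (1+1) * (1+1) = 20; answer 20
Part 2: R1 = 20; d = -7; remainder = value at the root: 1*(-7)^2 - 6*(-7)^1 + 1 = (49) + (42) + (1) = 92; answer 92

92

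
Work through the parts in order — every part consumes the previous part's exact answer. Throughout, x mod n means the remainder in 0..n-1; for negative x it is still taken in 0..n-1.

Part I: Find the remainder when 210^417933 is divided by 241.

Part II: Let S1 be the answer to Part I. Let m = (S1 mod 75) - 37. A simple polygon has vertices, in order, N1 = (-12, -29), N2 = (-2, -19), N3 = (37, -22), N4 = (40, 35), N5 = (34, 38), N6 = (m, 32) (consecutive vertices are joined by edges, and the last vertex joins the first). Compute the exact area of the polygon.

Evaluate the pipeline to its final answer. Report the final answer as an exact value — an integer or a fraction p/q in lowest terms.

2782

Part I: squarings mod 241: 210^1=210, 210^2=238, 210^4=9, 210^8=81, 210^16=54, 210^32=24, 210^64=94, 210^128=160, 210^256=54, 210^512=24, 210^1024=94, 210^2048=160, 210^4096=54, 210^8192=24, 210^16384=94, 210^32768=160, 210^65536=54, 210^131072=24, 210^262144=94; 210^417933 = 210^1 * 210^4 * 210^8 * 210^128 * 210^8192 * 210^16384 * 210^131072 * 210^262144 = 102 (mod 241); answer 102
Part II: S1 = 102; m = -10; cross terms: (-12*-19 - -2*-29)=170, (-2*-22 - 37*-19)=747, (37*35 - 40*-22)=2175, (40*38 - 34*35)=330, (34*32 - -10*38)=1468, (-10*-29 - -12*32)=674; twice the area = |5564| = 5564; area = 2782; answer 2782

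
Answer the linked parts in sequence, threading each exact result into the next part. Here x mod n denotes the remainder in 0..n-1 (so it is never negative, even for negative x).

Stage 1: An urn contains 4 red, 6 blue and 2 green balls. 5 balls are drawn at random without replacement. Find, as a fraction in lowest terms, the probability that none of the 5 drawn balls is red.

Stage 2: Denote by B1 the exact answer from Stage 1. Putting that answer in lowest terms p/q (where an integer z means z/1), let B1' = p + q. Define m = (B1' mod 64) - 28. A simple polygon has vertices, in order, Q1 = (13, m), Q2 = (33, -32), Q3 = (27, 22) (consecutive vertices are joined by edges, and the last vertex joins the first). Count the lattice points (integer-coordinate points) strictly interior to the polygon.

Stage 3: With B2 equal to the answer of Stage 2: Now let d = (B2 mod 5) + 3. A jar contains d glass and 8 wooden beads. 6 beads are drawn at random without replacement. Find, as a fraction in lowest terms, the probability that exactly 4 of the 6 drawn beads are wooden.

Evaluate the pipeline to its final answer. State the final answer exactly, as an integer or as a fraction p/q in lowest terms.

Stage 1: total draws C(12,5) = 792; favorable C(8,5) = 56; P = 7/99; answer 7/99
Stage 2: B1 = 7/99; threaded value p + q = 106; m = 14; cross terms: (13*-32 - 33*14)=-878, (33*22 - 27*-32)=1590, (27*14 - 13*22)=92; twice the area = |804| = 804; area = 402; boundary points = 2 + 6 + 2 = 10; strictly interior points = area - boundary/2 + 1 = 398; answer 398
Stage 3: B2 = 398; d = 6; total draws C(14,6) = 3003; favorable C(8,4)*C(6,2) = 1050; P = 50/143; answer 50/143

50/143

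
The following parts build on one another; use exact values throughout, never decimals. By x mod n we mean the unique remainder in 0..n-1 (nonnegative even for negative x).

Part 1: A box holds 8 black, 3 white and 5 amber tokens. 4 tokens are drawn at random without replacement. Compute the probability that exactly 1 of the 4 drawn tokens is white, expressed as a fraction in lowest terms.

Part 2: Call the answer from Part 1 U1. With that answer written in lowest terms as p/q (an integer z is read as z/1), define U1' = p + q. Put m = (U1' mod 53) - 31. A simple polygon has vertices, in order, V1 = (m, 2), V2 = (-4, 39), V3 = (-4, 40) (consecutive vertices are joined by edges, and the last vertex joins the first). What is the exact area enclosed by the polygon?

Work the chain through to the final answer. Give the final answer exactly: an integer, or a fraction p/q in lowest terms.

Part 1: total draws C(16,4) = 1820; favorable C(3,1)*C(13,3) = 858; P = 33/70; answer 33/70
Part 2: U1 = 33/70; threaded value p + q = 103; m = 19; cross terms: (19*39 - -4*2)=749, (-4*40 - -4*39)=-4, (-4*2 - 19*40)=-768; twice the area = |-23| = 23; area = 23/2; answer 23/2

23/2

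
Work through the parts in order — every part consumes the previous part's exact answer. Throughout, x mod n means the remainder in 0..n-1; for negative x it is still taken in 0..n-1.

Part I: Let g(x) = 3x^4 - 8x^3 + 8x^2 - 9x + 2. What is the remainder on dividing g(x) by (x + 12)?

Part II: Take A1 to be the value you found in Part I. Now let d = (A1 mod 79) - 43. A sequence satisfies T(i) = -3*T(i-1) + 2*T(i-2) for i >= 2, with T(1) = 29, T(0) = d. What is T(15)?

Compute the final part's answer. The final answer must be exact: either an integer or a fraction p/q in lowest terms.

Part I: remainder = value at the root: 3*(-12)^4 - 8*(-12)^3 + 8*(-12)^2 - 9*(-12)^1 + 2 = (62208) + (13824) + (1152) + (108) + (2) = 77294; answer 77294
Part II: A1 = 77294; d = -11; T(2) = -3*(29) + 2*(-11) = -109; iterating: T(2)=-109, T(3)=385, T(4)=-1373, T(5)=4889, T(6)=-17413, T(7)=62017, T(8)=-220877, T(9)=786665, T(10)=-2801749, T(11)=9978577, T(12)=-35539229, T(13)=126574841, T(14)=-450802981, T(15)=1605558625; answer 1605558625

1605558625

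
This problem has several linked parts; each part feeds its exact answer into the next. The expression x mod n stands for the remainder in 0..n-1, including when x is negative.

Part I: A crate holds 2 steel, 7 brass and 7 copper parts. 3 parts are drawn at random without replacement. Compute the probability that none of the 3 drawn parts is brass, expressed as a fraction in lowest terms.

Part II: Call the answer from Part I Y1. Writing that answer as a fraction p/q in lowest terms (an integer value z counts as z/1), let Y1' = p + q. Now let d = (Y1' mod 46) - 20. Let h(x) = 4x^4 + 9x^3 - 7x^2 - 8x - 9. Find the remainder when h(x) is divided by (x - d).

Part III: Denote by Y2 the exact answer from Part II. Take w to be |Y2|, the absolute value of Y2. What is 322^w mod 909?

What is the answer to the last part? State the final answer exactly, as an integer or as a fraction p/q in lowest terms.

694

Part I: total draws C(16,3) = 560; favorable C(9,3) = 84; P = 3/20; answer 3/20
Part II: Y1 = 3/20; threaded value p + q = 23; d = 3; remainder = value at the root: 4*(3)^4 + 9*(3)^3 - 7*(3)^2 - 8*(3)^1 - 9 = (324) + (243) + (-63) + (-24) + (-9) = 471; answer 471
Part III: Y2 = 471; w = 471; squarings mod 909: 322^1=322, 322^2=58, 322^4=637, 322^8=355, 322^16=583, 322^32=832, 322^64=475, 322^128=193, 322^256=889; 322^471 = 322^1 * 322^2 * 322^4 * 322^16 * 322^64 * 322^128 * 322^256 = 694 (mod 909); answer 694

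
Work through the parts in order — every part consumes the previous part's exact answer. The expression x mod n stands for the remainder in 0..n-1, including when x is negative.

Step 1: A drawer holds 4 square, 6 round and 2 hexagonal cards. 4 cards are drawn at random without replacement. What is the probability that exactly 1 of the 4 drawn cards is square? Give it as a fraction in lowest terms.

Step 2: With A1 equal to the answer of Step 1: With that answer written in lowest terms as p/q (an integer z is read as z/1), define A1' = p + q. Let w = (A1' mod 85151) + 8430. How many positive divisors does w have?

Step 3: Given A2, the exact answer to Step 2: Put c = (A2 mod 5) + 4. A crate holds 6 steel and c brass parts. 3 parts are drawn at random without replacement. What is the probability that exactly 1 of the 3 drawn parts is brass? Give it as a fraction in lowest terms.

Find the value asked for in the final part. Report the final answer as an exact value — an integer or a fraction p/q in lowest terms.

30/91

Step 1: total draws C(12,4) = 495; favorable C(4,1)*C(8,3) = 224; P = 224/495; answer 224/495
Step 2: A1 = 224/495; threaded value p + q = 719; w = 9149; 9149 = 7 * 1307; number of divisors = (1+1) * (1+1) = 4; answer 4
Step 3: A2 = 4; c = 8; total draws C(14,3) = 364; favorable C(8,1)*C(6,2) = 120; P = 30/91; answer 30/91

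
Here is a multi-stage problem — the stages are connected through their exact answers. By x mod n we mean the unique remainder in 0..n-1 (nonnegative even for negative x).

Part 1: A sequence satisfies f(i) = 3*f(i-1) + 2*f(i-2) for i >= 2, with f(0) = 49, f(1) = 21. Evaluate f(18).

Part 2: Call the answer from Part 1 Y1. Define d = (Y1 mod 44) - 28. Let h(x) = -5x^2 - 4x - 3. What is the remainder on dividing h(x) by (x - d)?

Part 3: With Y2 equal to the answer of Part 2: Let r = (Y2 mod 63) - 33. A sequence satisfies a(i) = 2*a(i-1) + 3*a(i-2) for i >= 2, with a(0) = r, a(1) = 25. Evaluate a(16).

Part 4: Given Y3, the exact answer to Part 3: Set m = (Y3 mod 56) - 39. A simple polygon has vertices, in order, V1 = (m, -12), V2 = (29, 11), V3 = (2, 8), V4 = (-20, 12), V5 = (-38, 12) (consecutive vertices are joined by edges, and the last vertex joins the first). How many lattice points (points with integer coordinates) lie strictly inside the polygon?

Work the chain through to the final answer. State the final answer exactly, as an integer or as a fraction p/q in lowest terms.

Part 1: f(2) = 3*(21) + 2*(49) = 161; iterating: f(2)=161, f(3)=525, f(4)=1897, f(5)=6741, f(6)=24017, f(7)=85533, f(8)=304633, f(9)=1084965, f(10)=3864161, f(11)=13762413, f(12)=49015561, f(13)=174571509, f(14)=621745649, f(15)=2214379965, f(16)=7886631193, f(17)=28088653509, f(18)=100039222913; answer 100039222913
Part 2: Y1 = 100039222913; d = -3; remainder = value at the root: -5*(-3)^2 - 4*(-3)^1 - 3 = (-45) + (12) + (-3) = -36; answer -36
Part 3: Y2 = -36; r = -6; a(2) = 2*(25) + 3*(-6) = 32; iterating: a(2)=32, a(3)=139, a(4)=374, a(5)=1165, a(6)=3452, a(7)=10399, a(8)=31154, a(9)=93505, a(10)=280472, a(11)=841459, a(12)=2524334, a(13)=7573045, a(14)=22719092, a(15)=68157319, a(16)=204471914; answer 204471914
Part 4: Y3 = 204471914; m = -29; cross terms: (-29*11 - 29*-12)=29, (29*8 - 2*11)=210, (2*12 - -20*8)=184, (-20*12 - -38*12)=216, (-38*-12 - -29*12)=804; twice the area = |1443| = 1443; area = 1443/2; boundary points = 1 + 3 + 2 + 18 + 3 = 27; strictly interior points = area - boundary/2 + 1 = 709; answer 709

709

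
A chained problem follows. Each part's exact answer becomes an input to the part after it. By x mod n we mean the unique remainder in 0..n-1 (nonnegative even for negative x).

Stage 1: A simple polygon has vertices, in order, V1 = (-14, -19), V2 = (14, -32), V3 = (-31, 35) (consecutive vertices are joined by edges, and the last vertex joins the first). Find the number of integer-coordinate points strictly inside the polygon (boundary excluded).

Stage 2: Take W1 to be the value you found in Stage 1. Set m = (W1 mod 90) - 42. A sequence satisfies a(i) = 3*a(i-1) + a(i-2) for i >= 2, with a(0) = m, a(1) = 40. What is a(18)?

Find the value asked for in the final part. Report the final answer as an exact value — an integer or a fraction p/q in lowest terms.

Stage 1: cross terms: (-14*-32 - 14*-19)=714, (14*35 - -31*-32)=-502, (-31*-19 - -14*35)=1079; twice the area = |1291| = 1291; area = 1291/2; boundary points = 1 + 1 + 1 = 3; strictly interior points = area - boundary/2 + 1 = 645; answer 645
Stage 2: W1 = 645; m = -27; a(2) = 3*(40) + 1*(-27) = 93; iterating: a(2)=93, a(3)=319, a(4)=1050, a(5)=3469, a(6)=11457, a(7)=37840, a(8)=124977, a(9)=412771, a(10)=1363290, a(11)=4502641, a(12)=14871213, a(13)=49116280, a(14)=162220053, a(15)=535776439, a(16)=1769549370, a(17)=5844424549, a(18)=19302823017; answer 19302823017

19302823017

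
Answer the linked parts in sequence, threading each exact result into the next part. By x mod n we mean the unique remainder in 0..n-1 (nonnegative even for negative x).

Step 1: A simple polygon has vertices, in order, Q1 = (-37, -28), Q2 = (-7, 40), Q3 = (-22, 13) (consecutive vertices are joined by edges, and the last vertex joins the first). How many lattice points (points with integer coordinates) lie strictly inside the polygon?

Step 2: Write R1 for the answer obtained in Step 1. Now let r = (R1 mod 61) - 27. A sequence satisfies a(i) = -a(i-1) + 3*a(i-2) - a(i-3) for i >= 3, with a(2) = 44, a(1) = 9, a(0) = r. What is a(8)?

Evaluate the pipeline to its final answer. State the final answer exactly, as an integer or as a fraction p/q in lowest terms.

Step 1: cross terms: (-37*40 - -7*-28)=-1676, (-7*13 - -22*40)=789, (-22*-28 - -37*13)=1097; twice the area = |210| = 210; area = 105; boundary points = 2 + 3 + 1 = 6; strictly interior points = area - boundary/2 + 1 = 103; answer 103
Step 2: R1 = 103; r = 15; a(3) = -1*(44) + 3*(9) - 1*(15) = -32; iterating: a(3)=-32, a(4)=155, a(5)=-295, a(6)=792, a(7)=-1832, a(8)=4503; answer 4503

4503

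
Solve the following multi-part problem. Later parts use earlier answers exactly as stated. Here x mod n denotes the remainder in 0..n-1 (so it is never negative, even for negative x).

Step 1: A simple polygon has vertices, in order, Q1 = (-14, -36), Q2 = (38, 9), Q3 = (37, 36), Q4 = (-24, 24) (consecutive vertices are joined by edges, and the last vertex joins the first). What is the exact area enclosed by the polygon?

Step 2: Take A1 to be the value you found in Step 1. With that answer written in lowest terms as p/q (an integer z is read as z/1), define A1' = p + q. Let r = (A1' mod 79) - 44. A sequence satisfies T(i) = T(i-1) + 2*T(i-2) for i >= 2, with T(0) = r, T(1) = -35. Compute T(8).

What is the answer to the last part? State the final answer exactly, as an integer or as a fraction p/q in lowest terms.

Step 1: cross terms: (-14*9 - 38*-36)=1242, (38*36 - 37*9)=1035, (37*24 - -24*36)=1752, (-24*-36 - -14*24)=1200; twice the area = |5229| = 5229; area = 5229/2; answer 5229/2
Step 2: A1 = 5229/2; threaded value p + q = 5231; r = -27; T(2) = 1*(-35) + 2*(-27) = -89; iterating: T(2)=-89, T(3)=-159, T(4)=-337, T(5)=-655, T(6)=-1329, T(7)=-2639, T(8)=-5297; answer -5297

-5297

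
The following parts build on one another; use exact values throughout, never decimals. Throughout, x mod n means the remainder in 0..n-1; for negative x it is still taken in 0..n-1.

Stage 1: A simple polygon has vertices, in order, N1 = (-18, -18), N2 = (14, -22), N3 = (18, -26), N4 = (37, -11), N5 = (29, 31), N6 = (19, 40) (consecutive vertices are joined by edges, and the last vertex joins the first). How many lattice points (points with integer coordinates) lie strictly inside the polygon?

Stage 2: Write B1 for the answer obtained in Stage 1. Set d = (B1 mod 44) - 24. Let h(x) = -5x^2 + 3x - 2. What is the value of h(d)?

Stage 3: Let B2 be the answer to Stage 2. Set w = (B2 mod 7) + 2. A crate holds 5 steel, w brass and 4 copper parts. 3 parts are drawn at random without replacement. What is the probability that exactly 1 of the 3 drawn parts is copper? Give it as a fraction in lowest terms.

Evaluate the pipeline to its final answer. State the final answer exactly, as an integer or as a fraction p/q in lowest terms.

Stage 1: cross terms: (-18*-22 - 14*-18)=648, (14*-26 - 18*-22)=32, (18*-11 - 37*-26)=764, (37*31 - 29*-11)=1466, (29*40 - 19*31)=571, (19*-18 - -18*40)=378; twice the area = |3859| = 3859; area = 3859/2; boundary points = 4 + 4 + 1 + 2 + 1 + 1 = 13; strictly interior points = area - boundary/2 + 1 = 1924; answer 1924
Stage 2: B1 = 1924; d = 8; -5*(8)^2 + 3*(8)^1 - 2 = (-320) + (24) + (-2) = -298; answer -298
Stage 3: B2 = -298; w = 5; total draws C(14,3) = 364; favorable C(4,1)*C(10,2) = 180; P = 45/91; answer 45/91

45/91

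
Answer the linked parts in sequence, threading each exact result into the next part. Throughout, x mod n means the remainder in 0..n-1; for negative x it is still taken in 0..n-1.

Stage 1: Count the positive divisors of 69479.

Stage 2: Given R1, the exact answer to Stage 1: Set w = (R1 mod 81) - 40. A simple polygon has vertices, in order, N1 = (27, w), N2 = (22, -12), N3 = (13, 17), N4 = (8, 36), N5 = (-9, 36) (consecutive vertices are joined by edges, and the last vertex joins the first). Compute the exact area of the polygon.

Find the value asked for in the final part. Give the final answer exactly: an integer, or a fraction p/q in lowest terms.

Stage 1: 69479 = 17 * 61 * 67; number of divisors = (1+1) * (1+1) * (1+1) = 8; answer 8
Stage 2: R1 = 8; w = -32; cross terms: (27*-12 - 22*-32)=380, (22*17 - 13*-12)=530, (13*36 - 8*17)=332, (8*36 - -9*36)=612, (-9*-32 - 27*36)=-684; twice the area = |1170| = 1170; area = 585; answer 585

585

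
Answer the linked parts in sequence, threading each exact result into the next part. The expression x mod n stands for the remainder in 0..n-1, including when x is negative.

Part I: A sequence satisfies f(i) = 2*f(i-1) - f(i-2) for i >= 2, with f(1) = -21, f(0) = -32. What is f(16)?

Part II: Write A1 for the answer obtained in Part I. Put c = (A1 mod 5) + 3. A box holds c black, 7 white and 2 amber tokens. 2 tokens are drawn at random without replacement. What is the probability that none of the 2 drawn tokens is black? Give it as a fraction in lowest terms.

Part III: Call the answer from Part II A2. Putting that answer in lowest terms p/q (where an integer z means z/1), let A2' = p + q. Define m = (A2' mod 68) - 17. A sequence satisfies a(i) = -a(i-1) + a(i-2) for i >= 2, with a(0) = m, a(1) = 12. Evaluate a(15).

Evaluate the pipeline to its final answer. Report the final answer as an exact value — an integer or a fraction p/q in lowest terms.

Part I: f(2) = 2*(-21) - 1*(-32) = -10; iterating: f(2)=-10, f(3)=1, f(4)=12, f(5)=23, f(6)=34, f(7)=45, f(8)=56, f(9)=67, f(10)=78, f(11)=89, f(12)=100, f(13)=111, f(14)=122, f(15)=133, f(16)=144; answer 144
Part II: A1 = 144; c = 7; total draws C(16,2) = 120; favorable C(9,2) = 36; P = 3/10; answer 3/10
Part III: A2 = 3/10; threaded value p + q = 13; m = -4; a(2) = -1*(12) + 1*(-4) = -16; iterating: a(2)=-16, a(3)=28, a(4)=-44, a(5)=72, a(6)=-116, a(7)=188, a(8)=-304, a(9)=492, a(10)=-796, a(11)=1288, a(12)=-2084, a(13)=3372, a(14)=-5456, a(15)=8828; answer 8828

8828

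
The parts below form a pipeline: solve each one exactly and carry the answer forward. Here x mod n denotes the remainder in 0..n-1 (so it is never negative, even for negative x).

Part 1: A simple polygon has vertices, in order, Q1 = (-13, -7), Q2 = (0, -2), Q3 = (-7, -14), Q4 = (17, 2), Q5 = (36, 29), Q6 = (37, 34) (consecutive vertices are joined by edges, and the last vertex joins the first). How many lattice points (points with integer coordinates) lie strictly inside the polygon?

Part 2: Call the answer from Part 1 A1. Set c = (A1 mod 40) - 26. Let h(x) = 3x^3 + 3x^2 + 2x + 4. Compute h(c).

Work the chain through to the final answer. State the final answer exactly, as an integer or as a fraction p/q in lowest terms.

Part 1: cross terms: (-13*-2 - 0*-7)=26, (0*-14 - -7*-2)=-14, (-7*2 - 17*-14)=224, (17*29 - 36*2)=421, (36*34 - 37*29)=151, (37*-7 - -13*34)=183; twice the area = |991| = 991; area = 991/2; boundary points = 1 + 1 + 8 + 1 + 1 + 1 = 13; strictly interior points = area - boundary/2 + 1 = 490; answer 490
Part 2: A1 = 490; c = -16; 3*(-16)^3 + 3*(-16)^2 + 2*(-16)^1 + 4 = (-12288) + (768) + (-32) + (4) = -11548; answer -11548

-11548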